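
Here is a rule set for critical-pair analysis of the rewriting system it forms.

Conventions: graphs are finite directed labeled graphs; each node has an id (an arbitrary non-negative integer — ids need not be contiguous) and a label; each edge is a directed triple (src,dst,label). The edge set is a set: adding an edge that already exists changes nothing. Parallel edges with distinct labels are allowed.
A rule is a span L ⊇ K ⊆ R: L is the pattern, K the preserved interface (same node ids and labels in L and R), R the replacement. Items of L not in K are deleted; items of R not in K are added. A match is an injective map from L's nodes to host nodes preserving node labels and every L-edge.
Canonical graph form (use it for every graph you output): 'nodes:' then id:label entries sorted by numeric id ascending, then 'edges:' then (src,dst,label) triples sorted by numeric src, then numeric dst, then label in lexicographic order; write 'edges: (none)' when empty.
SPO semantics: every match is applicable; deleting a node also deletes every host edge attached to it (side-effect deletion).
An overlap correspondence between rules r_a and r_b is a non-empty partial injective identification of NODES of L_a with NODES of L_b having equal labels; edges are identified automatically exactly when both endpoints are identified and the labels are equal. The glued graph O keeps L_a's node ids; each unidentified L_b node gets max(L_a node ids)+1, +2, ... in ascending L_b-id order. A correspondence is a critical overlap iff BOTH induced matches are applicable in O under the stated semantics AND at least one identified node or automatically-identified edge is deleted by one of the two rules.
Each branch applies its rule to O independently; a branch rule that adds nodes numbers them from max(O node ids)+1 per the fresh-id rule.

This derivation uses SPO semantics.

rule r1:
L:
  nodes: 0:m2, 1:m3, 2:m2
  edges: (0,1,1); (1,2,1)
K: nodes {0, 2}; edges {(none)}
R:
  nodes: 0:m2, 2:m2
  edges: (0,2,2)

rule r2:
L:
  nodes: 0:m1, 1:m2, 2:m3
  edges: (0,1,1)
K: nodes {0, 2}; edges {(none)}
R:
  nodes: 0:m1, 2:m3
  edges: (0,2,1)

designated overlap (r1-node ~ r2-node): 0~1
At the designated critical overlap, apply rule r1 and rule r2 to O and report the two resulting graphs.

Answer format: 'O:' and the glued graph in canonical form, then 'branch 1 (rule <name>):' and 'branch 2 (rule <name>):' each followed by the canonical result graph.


O:
nodes: 0:m2, 1:m3, 2:m2, 3:m1, 4:m3
edges: (0,1,1); (1,2,1); (3,0,1)
branch 1 (rule r1):
nodes: 0:m2, 2:m2, 3:m1, 4:m3
edges: (0,2,2); (3,0,1)
branch 2 (rule r2):
nodes: 1:m3, 2:m2, 3:m1, 4:m3
edges: (1,2,1); (3,4,1)


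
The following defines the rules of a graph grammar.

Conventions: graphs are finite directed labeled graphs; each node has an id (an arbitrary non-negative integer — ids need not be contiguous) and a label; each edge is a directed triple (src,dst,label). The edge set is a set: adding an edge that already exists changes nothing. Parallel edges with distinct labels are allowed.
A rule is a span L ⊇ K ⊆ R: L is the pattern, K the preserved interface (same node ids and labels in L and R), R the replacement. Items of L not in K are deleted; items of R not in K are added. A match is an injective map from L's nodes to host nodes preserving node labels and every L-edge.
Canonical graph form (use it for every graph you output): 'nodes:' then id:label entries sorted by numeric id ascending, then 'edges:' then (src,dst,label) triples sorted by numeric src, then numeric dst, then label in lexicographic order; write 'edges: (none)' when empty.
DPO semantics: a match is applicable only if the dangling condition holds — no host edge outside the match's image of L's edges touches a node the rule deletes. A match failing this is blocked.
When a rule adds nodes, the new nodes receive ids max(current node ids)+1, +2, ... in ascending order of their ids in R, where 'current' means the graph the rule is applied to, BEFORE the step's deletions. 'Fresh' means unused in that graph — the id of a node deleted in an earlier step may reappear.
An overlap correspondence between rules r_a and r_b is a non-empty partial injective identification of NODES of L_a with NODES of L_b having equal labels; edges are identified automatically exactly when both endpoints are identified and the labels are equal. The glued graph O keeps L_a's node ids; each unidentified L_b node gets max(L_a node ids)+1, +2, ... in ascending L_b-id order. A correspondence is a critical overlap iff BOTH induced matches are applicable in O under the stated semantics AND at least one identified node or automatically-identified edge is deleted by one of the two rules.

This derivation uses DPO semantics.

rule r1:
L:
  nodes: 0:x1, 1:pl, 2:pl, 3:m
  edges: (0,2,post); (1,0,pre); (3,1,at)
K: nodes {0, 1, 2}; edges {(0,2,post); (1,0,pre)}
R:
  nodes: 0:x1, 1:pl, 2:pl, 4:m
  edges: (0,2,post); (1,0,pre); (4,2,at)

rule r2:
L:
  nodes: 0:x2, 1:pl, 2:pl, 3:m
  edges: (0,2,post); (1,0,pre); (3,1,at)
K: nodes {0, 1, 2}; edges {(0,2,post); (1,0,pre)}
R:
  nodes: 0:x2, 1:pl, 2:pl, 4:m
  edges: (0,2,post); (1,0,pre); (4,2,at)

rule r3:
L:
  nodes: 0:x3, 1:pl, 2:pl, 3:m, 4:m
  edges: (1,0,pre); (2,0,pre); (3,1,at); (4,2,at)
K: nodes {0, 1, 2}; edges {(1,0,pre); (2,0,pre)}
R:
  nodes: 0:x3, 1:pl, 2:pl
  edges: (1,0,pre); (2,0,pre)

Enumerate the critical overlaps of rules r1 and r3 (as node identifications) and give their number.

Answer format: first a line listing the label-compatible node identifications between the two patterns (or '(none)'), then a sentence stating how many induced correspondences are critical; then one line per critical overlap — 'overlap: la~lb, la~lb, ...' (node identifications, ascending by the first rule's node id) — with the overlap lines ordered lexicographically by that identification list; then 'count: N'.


label-compatible node identifications between L(r1) and L(r3): 1~1, 1~2, 2~1, 2~2, 3~3, 3~4
4 of the induced correspondences are critical overlaps of r1 and r3.
overlap: 1~1, 2~2, 3~3
overlap: 1~1, 3~3
overlap: 1~2, 2~1, 3~4
overlap: 1~2, 3~4
count: 4


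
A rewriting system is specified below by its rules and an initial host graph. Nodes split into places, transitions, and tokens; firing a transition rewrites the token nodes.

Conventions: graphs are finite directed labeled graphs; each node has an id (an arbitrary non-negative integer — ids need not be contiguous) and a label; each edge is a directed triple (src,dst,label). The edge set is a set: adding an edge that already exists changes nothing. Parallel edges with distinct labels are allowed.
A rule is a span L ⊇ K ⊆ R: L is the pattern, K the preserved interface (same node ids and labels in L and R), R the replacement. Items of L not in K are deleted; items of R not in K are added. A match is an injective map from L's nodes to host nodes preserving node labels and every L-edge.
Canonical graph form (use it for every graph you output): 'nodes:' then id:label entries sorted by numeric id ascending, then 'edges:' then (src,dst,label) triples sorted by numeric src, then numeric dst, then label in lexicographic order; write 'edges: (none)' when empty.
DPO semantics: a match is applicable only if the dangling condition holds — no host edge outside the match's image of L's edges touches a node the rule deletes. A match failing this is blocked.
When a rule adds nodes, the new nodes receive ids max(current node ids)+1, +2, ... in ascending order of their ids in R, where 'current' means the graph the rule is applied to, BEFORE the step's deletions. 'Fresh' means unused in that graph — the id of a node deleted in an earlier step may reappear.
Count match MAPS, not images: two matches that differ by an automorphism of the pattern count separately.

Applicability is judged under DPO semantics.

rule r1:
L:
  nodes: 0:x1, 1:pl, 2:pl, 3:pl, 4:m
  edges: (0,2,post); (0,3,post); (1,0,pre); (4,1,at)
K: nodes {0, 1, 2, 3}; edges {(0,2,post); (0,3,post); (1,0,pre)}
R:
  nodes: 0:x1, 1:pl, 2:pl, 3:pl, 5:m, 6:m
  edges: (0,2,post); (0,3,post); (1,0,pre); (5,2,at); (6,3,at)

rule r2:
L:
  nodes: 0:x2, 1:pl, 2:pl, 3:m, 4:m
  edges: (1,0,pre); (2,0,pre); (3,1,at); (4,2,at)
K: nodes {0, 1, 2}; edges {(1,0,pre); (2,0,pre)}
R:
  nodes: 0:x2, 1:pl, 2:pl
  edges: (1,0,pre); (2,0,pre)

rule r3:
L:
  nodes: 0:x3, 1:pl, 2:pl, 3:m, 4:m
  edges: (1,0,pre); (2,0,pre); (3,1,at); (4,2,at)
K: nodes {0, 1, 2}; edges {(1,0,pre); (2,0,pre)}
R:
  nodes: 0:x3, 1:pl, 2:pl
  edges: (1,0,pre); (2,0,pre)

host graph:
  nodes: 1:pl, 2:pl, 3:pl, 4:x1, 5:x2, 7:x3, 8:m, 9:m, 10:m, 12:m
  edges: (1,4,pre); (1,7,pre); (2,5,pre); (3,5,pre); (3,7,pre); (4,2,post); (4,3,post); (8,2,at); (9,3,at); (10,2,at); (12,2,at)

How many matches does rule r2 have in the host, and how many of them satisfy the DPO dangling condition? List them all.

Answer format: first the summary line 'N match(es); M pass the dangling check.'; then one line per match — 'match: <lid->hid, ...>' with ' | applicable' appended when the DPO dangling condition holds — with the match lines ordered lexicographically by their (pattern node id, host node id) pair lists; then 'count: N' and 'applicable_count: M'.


6 match(es); 6 pass the dangling check.
match: 0->5, 1->2, 2->3, 3->8, 4->9 | applicable
match: 0->5, 1->2, 2->3, 3->10, 4->9 | applicable
match: 0->5, 1->2, 2->3, 3->12, 4->9 | applicable
match: 0->5, 1->3, 2->2, 3->9, 4->8 | applicable
match: 0->5, 1->3, 2->2, 3->9, 4->10 | applicable
match: 0->5, 1->3, 2->2, 3->9, 4->12 | applicable
count: 6
applicable_count: 6


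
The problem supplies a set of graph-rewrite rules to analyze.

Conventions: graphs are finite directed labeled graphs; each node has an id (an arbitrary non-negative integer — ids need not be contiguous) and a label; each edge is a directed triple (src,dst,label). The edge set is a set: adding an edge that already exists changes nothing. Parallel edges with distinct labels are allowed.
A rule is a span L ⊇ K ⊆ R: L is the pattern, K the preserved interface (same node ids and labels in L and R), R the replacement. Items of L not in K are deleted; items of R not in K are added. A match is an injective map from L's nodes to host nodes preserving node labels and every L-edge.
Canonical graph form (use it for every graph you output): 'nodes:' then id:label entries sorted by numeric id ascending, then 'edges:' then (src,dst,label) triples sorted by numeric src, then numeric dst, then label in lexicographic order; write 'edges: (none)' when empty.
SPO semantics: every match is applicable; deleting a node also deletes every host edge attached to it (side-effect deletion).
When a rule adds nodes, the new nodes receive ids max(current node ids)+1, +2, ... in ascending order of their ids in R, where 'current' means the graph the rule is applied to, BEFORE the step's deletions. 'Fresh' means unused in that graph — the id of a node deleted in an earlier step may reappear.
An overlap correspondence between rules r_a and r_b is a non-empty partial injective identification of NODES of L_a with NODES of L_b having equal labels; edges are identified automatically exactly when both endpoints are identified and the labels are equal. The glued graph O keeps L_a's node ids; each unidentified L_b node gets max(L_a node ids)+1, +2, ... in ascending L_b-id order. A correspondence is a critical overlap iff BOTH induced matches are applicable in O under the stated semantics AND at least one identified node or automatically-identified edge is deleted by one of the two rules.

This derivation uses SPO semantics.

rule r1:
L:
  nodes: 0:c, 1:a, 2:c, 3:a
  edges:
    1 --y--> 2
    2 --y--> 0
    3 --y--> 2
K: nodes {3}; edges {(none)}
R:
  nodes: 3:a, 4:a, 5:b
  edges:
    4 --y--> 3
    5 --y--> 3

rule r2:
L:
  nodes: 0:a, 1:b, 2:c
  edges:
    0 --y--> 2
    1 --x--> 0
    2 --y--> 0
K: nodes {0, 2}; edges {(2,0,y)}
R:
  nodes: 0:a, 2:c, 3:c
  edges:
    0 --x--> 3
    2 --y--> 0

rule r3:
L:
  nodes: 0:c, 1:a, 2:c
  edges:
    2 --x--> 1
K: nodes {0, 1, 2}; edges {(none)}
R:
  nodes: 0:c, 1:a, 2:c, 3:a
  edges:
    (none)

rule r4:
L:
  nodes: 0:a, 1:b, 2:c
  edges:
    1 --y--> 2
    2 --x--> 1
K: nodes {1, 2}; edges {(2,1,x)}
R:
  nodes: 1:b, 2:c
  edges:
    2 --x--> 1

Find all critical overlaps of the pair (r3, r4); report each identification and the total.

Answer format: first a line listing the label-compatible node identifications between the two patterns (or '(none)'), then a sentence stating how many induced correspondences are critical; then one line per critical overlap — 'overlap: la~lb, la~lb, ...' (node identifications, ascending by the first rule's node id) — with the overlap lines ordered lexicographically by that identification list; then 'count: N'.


label-compatible node identifications between L(r3) and L(r4): 0~2, 1~0, 2~2
3 of the induced correspondences are critical overlaps of r3 and r4.
overlap: 0~2, 1~0
overlap: 1~0
overlap: 1~0, 2~2
count: 3


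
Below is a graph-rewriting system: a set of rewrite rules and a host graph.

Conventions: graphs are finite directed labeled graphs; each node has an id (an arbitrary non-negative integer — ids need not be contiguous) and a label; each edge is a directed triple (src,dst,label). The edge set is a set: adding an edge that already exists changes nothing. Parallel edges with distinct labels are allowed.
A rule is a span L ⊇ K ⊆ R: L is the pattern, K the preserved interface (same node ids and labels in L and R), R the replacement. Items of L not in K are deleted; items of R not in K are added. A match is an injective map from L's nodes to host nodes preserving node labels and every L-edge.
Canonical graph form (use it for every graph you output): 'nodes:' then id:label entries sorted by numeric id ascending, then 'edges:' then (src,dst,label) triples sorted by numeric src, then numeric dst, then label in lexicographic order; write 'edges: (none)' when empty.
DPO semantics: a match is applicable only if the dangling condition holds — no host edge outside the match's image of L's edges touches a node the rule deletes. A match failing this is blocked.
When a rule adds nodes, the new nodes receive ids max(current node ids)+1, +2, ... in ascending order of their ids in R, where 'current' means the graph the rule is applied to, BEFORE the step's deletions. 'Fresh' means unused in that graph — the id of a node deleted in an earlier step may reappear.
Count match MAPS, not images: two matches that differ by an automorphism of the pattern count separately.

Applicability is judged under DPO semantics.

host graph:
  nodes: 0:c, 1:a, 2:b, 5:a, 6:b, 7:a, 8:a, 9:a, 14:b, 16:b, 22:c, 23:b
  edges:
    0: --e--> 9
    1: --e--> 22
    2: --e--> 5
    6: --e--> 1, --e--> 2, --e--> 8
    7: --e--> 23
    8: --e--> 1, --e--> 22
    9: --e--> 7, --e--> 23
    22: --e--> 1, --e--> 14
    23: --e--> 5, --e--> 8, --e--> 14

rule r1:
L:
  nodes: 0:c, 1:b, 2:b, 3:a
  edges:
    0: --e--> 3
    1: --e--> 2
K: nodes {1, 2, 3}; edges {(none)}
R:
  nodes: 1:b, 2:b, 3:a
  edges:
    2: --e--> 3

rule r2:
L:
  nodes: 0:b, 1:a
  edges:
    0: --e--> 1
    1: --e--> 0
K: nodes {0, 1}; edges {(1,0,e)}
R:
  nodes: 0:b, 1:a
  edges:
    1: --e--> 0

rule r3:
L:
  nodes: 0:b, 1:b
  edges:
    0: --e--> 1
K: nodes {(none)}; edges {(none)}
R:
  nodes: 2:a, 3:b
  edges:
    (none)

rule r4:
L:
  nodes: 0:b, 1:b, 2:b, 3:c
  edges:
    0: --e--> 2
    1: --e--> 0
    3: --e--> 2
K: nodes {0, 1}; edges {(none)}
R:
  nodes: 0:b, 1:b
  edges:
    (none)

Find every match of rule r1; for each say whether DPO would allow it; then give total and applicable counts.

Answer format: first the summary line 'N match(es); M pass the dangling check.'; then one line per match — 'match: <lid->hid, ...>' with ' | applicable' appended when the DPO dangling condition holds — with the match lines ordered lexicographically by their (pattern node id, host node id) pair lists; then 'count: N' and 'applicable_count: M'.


4 match(es); 2 pass the dangling check.
match: 0->0, 1->6, 2->2, 3->9 | applicable
match: 0->0, 1->23, 2->14, 3->9 | applicable
match: 0->22, 1->6, 2->2, 3->1
match: 0->22, 1->23, 2->14, 3->1
count: 4
applicable_count: 2


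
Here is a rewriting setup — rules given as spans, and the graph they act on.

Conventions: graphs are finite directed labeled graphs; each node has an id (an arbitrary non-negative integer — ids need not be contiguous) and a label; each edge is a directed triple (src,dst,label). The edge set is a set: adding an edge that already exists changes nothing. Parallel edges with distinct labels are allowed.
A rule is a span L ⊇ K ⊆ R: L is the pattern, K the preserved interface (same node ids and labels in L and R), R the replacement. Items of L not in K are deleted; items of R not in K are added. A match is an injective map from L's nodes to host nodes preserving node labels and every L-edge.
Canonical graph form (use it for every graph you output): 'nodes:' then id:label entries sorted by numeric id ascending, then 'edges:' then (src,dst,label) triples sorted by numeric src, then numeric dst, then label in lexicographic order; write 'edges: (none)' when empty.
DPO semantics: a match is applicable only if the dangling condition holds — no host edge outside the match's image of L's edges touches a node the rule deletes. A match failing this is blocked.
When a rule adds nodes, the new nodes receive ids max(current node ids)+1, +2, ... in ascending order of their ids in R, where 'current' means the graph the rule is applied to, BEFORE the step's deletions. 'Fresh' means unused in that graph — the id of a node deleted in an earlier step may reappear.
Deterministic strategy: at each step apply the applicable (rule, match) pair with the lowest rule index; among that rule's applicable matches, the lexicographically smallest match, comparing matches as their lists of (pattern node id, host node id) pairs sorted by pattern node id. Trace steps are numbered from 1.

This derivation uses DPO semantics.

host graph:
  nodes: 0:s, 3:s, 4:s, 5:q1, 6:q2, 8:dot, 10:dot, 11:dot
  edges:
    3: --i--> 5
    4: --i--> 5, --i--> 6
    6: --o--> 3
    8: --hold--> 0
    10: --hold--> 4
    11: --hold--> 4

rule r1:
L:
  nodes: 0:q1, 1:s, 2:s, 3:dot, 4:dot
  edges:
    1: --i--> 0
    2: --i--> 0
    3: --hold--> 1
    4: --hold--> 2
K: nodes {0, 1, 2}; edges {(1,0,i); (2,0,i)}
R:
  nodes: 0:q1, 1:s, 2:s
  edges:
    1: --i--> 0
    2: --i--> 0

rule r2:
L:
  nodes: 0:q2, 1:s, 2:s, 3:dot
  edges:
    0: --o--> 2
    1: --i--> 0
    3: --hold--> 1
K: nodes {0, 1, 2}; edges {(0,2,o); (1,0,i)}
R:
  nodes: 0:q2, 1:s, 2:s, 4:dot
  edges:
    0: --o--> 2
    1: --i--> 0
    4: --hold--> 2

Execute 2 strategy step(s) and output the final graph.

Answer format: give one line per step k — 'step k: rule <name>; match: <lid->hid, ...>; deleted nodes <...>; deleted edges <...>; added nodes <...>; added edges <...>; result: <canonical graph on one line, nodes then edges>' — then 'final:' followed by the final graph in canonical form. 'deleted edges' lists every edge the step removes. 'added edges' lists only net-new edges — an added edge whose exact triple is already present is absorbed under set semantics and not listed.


step 1: rule r2; match: 0->6, 1->4, 2->3, 3->10; deleted nodes 10; deleted edges (10,4,hold); added nodes 12; added edges (12,3,hold); result: nodes: 0:s, 3:s, 4:s, 5:q1, 6:q2, 8:dot, 11:dot, 12:dot edges: (3,5,i); (4,5,i); (4,6,i); (6,3,o); (8,0,hold); (11,4,hold); (12,3,hold)
step 2: rule r1; match: 0->5, 1->3, 2->4, 3->12, 4->11; deleted nodes 11, 12; deleted edges (11,4,hold); (12,3,hold); added nodes (none); added edges (none); result: nodes: 0:s, 3:s, 4:s, 5:q1, 6:q2, 8:dot edges: (3,5,i); (4,5,i); (4,6,i); (6,3,o); (8,0,hold)
final:
nodes: 0:s, 3:s, 4:s, 5:q1, 6:q2, 8:dot
edges: (3,5,i); (4,5,i); (4,6,i); (6,3,o); (8,0,hold)


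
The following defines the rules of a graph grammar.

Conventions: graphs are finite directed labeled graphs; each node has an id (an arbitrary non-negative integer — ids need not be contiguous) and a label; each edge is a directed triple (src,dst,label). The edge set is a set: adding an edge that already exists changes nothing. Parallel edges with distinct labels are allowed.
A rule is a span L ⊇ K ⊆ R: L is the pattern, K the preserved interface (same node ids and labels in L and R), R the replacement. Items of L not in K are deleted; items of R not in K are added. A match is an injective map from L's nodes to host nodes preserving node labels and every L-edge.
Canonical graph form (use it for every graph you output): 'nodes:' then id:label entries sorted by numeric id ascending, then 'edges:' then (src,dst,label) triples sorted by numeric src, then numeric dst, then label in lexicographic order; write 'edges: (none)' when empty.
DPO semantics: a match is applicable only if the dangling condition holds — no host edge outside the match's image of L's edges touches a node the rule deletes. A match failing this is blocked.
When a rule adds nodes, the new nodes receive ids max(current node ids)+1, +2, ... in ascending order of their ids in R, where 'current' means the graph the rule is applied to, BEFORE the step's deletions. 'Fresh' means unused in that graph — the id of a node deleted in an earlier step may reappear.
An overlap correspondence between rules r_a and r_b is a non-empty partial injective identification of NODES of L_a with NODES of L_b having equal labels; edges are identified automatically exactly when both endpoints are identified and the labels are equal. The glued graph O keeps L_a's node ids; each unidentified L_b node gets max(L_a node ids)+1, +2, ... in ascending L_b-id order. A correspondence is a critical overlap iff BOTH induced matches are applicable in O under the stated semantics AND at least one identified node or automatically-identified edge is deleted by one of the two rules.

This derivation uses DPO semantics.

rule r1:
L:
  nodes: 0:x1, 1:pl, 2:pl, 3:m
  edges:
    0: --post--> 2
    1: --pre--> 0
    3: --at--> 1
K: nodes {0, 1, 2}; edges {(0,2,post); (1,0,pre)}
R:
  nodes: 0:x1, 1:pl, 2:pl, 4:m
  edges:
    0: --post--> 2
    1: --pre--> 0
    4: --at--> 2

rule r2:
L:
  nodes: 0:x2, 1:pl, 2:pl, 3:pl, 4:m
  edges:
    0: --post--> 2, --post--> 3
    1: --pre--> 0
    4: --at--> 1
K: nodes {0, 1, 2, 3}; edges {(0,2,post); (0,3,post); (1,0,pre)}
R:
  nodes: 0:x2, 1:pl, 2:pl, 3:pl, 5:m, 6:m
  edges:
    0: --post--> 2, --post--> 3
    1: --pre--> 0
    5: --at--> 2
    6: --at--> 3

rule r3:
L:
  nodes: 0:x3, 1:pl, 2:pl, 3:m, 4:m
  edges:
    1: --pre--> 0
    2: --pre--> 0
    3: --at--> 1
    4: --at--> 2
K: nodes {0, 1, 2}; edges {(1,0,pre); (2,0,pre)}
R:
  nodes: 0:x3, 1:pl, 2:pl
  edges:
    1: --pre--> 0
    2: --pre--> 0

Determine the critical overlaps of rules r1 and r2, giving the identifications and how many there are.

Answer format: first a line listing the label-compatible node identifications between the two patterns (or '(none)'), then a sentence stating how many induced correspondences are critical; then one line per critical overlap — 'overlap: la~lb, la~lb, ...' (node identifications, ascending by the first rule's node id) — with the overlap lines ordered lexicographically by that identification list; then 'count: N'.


label-compatible node identifications between L(r1) and L(r2): 1~1, 1~2, 1~3, 2~1, 2~2, 2~3, 3~4
3 of the induced correspondences are critical overlaps of r1 and r2.
overlap: 1~1, 2~2, 3~4
overlap: 1~1, 2~3, 3~4
overlap: 1~1, 3~4
count: 3


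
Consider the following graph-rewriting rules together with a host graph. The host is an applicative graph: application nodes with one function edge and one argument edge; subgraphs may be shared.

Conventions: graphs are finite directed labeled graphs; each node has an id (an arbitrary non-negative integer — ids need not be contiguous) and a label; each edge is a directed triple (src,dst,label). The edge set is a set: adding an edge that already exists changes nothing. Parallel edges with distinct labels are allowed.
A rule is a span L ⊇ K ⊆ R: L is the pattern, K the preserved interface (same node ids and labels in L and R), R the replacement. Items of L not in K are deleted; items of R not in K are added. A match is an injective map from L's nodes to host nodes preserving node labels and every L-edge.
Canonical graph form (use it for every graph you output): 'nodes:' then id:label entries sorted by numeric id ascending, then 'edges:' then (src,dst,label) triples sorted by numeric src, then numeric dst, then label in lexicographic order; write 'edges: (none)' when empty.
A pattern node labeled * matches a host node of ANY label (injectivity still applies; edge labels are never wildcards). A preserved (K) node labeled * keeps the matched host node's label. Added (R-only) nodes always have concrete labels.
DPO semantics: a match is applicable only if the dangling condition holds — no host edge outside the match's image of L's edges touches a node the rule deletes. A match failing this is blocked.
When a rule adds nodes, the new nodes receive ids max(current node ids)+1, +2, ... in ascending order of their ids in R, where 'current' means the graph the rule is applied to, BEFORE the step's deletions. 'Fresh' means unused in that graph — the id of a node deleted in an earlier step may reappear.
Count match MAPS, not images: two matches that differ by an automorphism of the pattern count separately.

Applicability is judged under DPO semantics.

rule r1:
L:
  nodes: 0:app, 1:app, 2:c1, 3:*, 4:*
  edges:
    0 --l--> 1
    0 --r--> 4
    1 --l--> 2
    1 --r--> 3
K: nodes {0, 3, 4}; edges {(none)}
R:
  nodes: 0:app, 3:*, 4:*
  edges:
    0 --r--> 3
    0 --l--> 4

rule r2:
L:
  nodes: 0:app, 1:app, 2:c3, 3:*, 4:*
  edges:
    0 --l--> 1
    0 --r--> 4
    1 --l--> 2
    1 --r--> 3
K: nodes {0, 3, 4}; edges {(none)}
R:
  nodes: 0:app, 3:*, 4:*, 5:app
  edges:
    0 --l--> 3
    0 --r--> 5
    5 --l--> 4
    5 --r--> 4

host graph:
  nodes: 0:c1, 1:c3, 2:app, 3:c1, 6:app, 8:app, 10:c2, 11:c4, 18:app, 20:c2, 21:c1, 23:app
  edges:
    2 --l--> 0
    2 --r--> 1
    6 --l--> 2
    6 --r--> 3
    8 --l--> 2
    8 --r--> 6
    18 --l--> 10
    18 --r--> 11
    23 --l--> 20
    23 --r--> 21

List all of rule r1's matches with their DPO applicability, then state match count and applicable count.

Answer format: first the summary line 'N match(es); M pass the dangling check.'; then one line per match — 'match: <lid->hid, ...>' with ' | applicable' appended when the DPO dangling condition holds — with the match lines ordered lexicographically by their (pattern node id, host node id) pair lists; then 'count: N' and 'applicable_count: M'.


2 match(es); 0 pass the dangling check.
match: 0->6, 1->2, 2->0, 3->1, 4->3
match: 0->8, 1->2, 2->0, 3->1, 4->6
count: 2
applicable_count: 0


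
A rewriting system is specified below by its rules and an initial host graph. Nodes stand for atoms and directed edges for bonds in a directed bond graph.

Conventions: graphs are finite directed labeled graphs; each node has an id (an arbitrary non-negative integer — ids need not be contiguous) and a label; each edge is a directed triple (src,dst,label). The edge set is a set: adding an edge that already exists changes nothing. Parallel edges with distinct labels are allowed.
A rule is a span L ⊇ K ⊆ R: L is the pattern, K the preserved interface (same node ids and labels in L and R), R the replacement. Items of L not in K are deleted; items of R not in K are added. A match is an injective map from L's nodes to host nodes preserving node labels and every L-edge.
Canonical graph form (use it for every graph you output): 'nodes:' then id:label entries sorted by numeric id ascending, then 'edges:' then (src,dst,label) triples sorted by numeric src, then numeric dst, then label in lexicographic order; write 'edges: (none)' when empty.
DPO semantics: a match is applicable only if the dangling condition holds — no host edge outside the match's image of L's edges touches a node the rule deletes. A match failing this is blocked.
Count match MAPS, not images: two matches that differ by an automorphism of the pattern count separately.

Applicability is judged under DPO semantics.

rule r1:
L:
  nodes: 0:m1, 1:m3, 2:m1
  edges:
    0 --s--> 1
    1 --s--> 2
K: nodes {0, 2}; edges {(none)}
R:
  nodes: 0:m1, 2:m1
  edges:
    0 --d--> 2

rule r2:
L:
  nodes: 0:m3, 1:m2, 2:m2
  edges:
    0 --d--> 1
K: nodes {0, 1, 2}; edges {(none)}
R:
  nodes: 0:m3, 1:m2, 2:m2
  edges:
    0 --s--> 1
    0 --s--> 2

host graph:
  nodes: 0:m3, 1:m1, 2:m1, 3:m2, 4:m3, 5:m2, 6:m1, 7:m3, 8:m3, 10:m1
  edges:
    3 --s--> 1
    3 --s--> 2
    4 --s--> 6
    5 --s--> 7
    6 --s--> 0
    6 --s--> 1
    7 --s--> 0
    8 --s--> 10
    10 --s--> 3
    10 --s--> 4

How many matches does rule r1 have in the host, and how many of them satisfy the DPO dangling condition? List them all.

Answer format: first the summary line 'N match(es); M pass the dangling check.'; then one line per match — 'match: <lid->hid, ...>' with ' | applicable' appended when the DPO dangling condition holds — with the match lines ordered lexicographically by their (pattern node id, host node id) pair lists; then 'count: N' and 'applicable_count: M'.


1 match(es); 1 pass the dangling check.
match: 0->10, 1->4, 2->6 | applicable
count: 1
applicable_count: 1


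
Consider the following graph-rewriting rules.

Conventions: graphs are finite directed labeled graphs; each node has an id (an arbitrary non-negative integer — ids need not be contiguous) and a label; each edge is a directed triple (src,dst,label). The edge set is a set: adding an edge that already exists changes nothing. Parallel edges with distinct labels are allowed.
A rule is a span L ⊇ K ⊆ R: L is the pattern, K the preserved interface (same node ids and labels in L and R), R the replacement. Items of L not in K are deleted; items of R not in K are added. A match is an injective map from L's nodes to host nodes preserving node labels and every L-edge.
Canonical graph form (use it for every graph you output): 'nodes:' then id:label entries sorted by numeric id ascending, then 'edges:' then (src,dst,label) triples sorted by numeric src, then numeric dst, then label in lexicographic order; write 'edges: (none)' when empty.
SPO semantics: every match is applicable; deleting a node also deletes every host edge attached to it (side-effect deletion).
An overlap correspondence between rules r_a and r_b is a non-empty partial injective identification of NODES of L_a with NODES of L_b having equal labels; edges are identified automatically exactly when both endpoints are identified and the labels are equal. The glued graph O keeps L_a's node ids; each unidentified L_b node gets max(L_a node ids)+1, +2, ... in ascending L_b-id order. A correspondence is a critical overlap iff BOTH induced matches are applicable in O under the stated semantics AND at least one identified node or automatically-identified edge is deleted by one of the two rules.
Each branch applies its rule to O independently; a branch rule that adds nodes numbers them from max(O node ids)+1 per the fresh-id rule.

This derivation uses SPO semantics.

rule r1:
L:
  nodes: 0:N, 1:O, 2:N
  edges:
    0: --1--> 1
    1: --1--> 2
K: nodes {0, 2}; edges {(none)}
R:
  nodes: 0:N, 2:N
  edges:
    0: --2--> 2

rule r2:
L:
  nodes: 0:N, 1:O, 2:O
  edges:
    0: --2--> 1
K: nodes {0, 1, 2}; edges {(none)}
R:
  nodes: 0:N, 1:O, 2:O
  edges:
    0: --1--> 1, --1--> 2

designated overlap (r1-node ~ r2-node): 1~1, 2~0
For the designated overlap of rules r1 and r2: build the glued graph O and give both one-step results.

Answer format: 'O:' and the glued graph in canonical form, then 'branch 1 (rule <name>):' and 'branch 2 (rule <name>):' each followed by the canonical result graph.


O:
nodes: 0:N, 1:O, 2:N, 3:O
edges: (0,1,1); (1,2,1); (2,1,2)
branch 1 (rule r1):
nodes: 0:N, 2:N, 3:O
edges: (0,2,2)
branch 2 (rule r2):
nodes: 0:N, 1:O, 2:N, 3:O
edges: (0,1,1); (1,2,1); (2,1,1); (2,3,1)


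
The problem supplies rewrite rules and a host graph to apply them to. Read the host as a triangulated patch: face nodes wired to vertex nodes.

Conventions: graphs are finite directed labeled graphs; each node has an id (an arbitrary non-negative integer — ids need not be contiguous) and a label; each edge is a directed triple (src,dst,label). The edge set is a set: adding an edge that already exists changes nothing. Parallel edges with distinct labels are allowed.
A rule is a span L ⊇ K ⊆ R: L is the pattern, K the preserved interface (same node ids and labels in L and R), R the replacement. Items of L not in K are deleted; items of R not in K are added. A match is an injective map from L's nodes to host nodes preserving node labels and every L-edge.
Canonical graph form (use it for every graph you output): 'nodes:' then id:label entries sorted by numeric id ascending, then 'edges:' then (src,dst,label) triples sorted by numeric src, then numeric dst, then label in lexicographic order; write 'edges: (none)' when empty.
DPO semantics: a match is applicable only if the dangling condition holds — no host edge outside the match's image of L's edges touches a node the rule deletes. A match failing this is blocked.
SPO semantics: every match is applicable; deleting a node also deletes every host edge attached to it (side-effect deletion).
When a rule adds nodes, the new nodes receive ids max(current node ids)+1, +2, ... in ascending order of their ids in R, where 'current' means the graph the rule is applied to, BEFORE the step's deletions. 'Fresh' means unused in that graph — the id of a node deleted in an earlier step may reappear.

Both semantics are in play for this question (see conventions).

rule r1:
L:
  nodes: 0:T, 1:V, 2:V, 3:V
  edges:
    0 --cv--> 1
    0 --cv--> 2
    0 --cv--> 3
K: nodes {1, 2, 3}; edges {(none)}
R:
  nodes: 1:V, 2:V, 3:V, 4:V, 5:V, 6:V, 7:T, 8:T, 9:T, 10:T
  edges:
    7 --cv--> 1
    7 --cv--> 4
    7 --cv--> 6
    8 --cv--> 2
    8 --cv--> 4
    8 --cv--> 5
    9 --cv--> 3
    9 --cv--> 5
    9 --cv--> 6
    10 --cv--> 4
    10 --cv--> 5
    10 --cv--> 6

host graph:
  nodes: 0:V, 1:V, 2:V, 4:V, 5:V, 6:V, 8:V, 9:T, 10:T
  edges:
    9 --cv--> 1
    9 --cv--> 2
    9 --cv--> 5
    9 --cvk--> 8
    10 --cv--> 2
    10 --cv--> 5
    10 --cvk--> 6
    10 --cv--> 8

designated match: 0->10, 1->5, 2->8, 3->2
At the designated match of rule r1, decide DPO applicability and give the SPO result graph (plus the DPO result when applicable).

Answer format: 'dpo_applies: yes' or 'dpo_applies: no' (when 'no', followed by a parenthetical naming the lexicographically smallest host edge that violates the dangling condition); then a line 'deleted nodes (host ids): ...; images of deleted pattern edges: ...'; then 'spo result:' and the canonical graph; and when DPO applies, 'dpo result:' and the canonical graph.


dpo_applies: no
(the rule deletes node 10, which keeps host edge (10,6,cvk) outside the match image — the dangling condition fails, DPO blocks; SPO proceeds and side-deletes such edges)
deleted nodes (host ids): 10; images of deleted pattern edges: (10,2,cv); (10,5,cv); (10,8,cv)
spo result:
nodes: 0:V, 1:V, 2:V, 4:V, 5:V, 6:V, 8:V, 9:T, 11:V, 12:V, 13:V, 14:T, 15:T, 16:T, 17:T
edges: (9,1,cv); (9,2,cv); (9,5,cv); (9,8,cvk); (14,5,cv); (14,11,cv); (14,13,cv); (15,8,cv); (15,11,cv); (15,12,cv); (16,2,cv); (16,12,cv); (16,13,cv); (17,11,cv); (17,12,cv); (17,13,cv)


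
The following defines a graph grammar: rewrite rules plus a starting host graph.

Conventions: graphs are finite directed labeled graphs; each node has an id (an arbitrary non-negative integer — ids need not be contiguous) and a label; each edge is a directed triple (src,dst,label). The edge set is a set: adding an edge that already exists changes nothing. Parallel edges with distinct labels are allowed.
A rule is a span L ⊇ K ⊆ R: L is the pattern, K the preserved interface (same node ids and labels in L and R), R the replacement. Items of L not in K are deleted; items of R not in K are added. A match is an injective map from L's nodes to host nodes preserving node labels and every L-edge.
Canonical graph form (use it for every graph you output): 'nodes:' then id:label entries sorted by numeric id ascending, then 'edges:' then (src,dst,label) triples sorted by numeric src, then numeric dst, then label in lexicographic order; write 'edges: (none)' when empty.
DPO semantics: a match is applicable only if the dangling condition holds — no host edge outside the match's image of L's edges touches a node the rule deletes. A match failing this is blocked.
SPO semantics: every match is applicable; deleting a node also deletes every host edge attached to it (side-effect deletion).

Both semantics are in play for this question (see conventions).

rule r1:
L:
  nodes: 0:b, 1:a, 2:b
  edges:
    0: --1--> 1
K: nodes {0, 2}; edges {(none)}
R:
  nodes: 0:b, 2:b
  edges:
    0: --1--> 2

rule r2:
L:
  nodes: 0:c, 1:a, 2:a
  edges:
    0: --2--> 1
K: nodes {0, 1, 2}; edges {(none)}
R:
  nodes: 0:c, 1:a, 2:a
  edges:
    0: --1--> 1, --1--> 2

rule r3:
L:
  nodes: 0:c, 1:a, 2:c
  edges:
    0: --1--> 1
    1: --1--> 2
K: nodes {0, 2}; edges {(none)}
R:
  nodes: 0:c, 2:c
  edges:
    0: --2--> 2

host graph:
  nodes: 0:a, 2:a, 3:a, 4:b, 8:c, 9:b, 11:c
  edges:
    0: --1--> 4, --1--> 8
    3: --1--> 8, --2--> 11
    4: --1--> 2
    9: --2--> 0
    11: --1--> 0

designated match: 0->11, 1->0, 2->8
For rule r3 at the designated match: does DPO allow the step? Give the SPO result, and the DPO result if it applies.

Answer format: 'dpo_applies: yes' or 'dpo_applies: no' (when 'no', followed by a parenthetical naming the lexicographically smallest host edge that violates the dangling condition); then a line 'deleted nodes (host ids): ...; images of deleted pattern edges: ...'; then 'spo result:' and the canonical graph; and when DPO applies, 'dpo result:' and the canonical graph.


dpo_applies: no
(the rule deletes node 0, which keeps host edge (0,4,1) outside the match image — the dangling condition fails, DPO blocks; SPO proceeds and side-deletes such edges)
deleted nodes (host ids): 0; images of deleted pattern edges: (0,8,1); (11,0,1)
spo result:
nodes: 2:a, 3:a, 4:b, 8:c, 9:b, 11:c
edges: (3,8,1); (3,11,2); (4,2,1); (11,8,2)


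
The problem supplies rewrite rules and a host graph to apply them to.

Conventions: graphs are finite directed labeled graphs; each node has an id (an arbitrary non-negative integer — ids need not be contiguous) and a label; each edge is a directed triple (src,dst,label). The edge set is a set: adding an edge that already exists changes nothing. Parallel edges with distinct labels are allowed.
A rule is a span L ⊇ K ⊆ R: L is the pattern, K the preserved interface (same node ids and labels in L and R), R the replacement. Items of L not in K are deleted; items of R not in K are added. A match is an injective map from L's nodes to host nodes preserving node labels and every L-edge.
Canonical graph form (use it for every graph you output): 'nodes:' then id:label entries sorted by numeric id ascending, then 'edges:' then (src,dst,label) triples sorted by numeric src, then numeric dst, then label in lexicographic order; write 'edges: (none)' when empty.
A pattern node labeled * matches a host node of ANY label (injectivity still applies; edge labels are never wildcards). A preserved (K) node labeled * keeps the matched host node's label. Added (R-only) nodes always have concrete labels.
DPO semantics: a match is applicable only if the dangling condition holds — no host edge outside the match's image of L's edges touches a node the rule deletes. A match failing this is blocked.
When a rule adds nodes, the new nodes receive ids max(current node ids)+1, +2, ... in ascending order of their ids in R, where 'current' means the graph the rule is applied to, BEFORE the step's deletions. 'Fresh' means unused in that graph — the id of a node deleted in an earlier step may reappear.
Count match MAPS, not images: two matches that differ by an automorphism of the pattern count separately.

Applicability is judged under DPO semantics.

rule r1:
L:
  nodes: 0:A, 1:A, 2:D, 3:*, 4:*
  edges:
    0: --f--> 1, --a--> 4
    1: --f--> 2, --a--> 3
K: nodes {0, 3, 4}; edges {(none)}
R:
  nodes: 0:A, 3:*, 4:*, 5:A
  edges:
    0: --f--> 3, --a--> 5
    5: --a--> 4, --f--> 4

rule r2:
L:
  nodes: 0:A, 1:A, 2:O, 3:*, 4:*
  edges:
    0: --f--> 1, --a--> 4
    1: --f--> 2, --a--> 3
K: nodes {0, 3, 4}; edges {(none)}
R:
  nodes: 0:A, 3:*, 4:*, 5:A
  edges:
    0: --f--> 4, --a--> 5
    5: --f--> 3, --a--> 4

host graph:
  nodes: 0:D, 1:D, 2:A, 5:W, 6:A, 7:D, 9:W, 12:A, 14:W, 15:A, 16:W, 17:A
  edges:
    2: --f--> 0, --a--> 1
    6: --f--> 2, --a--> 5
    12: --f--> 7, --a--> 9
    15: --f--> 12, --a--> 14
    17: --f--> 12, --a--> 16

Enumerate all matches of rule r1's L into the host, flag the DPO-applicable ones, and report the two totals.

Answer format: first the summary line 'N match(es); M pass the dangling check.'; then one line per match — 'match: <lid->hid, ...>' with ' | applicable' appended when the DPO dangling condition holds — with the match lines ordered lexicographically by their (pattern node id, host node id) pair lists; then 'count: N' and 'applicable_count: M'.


3 match(es); 1 pass the dangling check.
match: 0->6, 1->2, 2->0, 3->1, 4->5 | applicable
match: 0->15, 1->12, 2->7, 3->9, 4->14
match: 0->17, 1->12, 2->7, 3->9, 4->16
count: 3
applicable_count: 1
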